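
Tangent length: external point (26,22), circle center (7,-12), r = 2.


d = sqrt((26-7)^2 + (22+ 12)^2) = sqrt(361+1156) = 38.9487
L = sqrt(1517.0000 - 4) = sqrt(1513.0000) = 38.8973

38.8973


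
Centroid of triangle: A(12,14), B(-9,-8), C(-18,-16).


Gx = (12- 9- 18)/3 = -15/3 = -5.0000
Gy = (14- 8- 16)/3 = -10/3 = -3.3333

G = (-5.0000, -3.3333)


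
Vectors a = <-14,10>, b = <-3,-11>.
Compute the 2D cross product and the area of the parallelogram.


cross = -14*(-11) - 10*(-3) = 154 + 30 = 184
Parallelogram area = |184| = 184

cross = 184, parallelogram area = 184


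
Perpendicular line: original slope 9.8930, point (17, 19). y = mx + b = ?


Perpendicular slope = -1/m1 = -1/9.8930 = -0.1011
b2 = y0 - m2*x0 = 19 + 17/9.8930 = 19 + 1.7184 = 20.7184

y = -0.1011x + 20.7184


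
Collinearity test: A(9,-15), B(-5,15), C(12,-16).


9*(15+ 16) - 5*(-16+ 15) + 12*(-15-15)
= 279 + 5 - 360 = -76

No, not collinear (determinant = -76)


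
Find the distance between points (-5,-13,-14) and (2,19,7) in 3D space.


dx=7, dy=32, dz=21
d = sqrt(49+1024+441) = sqrt(1514) = 38.9102

38.9102


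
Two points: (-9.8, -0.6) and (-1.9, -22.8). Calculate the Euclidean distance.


dx = -1.9 + 9.8 = 7.9
dy = -22.8 + 0.6 = -22.2
d = sqrt(62.41 + 492.84) = sqrt(555.25) = 23.5637

23.5637


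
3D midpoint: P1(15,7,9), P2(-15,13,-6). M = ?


Mx = (15- 15)/2 = 0
My = (7+13)/2 = 10.0000
Mz = (9- 6)/2 = 1.5000

M = (0, 10.0000, 1.5000)


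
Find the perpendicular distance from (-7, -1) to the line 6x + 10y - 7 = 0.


|6*(-7) + 10*(-1) - 7| = |-59| = 59
sqrt(36 + 100) = sqrt(136) = 11.6619
d = 59/sqrt(136) = 5.0592

5.0592


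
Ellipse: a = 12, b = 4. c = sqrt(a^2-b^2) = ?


c^2 = 12^2 - 4^2 = 144 - 16 = 128
c = sqrt(128) = 11.3137

c = 11.3137


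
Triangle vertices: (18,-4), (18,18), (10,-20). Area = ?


18*(18+ 20) = 684
18*(-20+ 4) = -288
10*(-4-18) = -220
sum = 176
Area = |176|/2 = 88.0000

88.0000 sq units


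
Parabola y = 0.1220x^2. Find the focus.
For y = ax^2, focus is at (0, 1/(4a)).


a = 0.1220
4a = 0.4880
focus = (0, 1/0.4880) = (0, 2.0492)

Focus = (0, 2.0492)


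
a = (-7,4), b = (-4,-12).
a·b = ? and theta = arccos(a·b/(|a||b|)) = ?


a·b = -7*(-4) + 4*(-12) = 28 - 48 = -20
|a| = sqrt(49+16) = 8.0623
|b| = sqrt(16+144) = 12.6491
cos(theta) = -20/(sqrt(65)*sqrt(160)) = -20/sqrt(10400) = -0.196116
theta = arccos(-20/sqrt(10400)) = 101.3099 degrees

a·b = -20, theta = 101.3099 deg


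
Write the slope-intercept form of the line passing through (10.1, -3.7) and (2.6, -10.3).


m = (-6.6)/(-7.5) = 0.8800
b = y1 - m*x1 = -3.7 - (-6.6*10.1)/(-7.5) = -3.7 - 8.8880 = -12.5880

y = 0.8800x - 12.5880


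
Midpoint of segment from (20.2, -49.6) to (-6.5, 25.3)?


Mx = (20.2 - 6.5)/2 = 13.7/2 = 6.8500
My = (-49.6 + 25.3)/2 = -24.3/2 = -12.1500

(6.8500, -12.1500)


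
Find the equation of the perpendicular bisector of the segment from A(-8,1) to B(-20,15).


Midpoint = (-14, 8)
Slope of AB = dy/dx = 14/(-12) = -1.1667
Perp slope = -dx/dy = 12/14 = 0.8571
b = My - (perp slope)*Mx = 8 + (-12*(-14))/14 = 8 + 12.0000 = 20.0000

y = 0.8571x + 20.0000


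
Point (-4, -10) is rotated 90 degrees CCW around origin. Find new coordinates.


cos(90) = 0, sin(90) = 1
x' = -4*0 + 10*1 = 10
y' = -4*1 - 10*0 = -4

(10, -4)


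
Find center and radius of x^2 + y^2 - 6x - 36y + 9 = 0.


h = -D/2 = 6/2 = 3
k = -E/2 = 36/2 = 18
r^2 = h^2 + k^2 - F = 9 + 324 - 9 = 324
r = 18

Center (3, 18), radius = 18


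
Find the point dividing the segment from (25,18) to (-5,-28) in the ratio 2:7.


Px = (2*(-5) + 7*25)/9 = 165/9 = 18.3333
Py = (2*(-28) + 7*18)/9 = 70/9 = 7.7778

P = (18.3333, 7.7778)


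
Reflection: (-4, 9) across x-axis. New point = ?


Reflection rule for x-axis: (x, -y)
(-4, 9) -> (-4, -9)

(-4, -9)


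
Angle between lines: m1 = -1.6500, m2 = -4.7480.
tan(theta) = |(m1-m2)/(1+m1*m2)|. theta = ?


m1-m2 = 3.098
1+m1*m2 = 8.8342
tan(theta) = |3.098/8.8342| = 0.350683
theta = arctan(|3.098/8.8342|) = 19.3249 degrees (acute angle)

19.3249 degrees


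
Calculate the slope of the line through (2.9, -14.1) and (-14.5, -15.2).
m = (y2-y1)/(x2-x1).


dy = -15.2 + 14.1 = -1.1
dx = -14.5 - 2.9 = -17.4
m = -1.1/(-17.4) = 0.0632

m = 0.0632


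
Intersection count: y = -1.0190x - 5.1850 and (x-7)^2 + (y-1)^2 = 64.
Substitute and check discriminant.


Substitute y = -1.0190x - 5.1850: (x-7)^2 + (-1.0190x- 5.1850-1)^2 = 64
Expand to Ax^2 + Bx + C = 0, where b-k = -6.185
A = 1+m^2 = 2.038361
B = 2(m(b-k) - h) = 2(-1.0190*(-6.185) - 7) = -1.39497
C = h^2 + (b-k)^2 - r^2 = 49 + 38.254225 - 64 = 23.254225
disc = B^2-4AC = 1.9459 - 189.6020 = -187.6561
disc < 0

0 intersection points


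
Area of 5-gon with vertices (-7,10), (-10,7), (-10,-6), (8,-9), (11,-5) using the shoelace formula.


sum(xi*y_{i+1}) = -7*7 - 10*(-6) - 10*(-9) + 8*(-5) + 11*10 = 171
sum(yi*x_{i+1}) = 10*(-10) + 7*(-10) - 6*8 - 9*11 - 5*(-7) = -282
Area = |171 + 282|/2 = 453/2 = 226.5000

226.5000 sq units


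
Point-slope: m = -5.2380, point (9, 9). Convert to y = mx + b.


y - 9 = -5.2380(x - 9)
y = -5.2380x + 9 + 5.2380*9
y = -5.2380x + 56.1420

y = -5.2380x + 56.1420


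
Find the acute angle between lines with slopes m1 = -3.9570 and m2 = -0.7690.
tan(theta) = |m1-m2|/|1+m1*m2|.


m1-m2 = -3.188
1+m1*m2 = 4.042933
tan(theta) = |-3.188/4.042933| = 0.788536
theta = arctan(|-3.188/4.042933|) = 38.2571 degrees (acute angle)

38.2571 degrees


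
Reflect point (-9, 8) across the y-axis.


Reflection rule for y-axis: (-x, y)
(-9, 8) -> (9, 8)

(9, 8)


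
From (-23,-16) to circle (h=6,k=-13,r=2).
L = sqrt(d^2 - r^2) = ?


d = sqrt((-23-6)^2 + (-16+ 13)^2) = sqrt(841+9) = 29.1548
L = sqrt(850.0000 - 4) = sqrt(846.0000) = 29.0861

29.0861


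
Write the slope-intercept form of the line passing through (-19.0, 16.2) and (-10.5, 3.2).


m = (-13.0)/(8.5) = -1.5294
b = y1 - m*x1 = 16.2 - (-13.0*(-19.0))/(8.5) = 16.2 - 29.0588 = -12.8588

y = -1.5294x - 12.8588


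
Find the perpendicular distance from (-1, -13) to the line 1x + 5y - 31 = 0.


|1*(-1) + 5*(-13) - 31| = |-97| = 97
sqrt(1 + 25) = sqrt(26) = 5.0990
d = 97/sqrt(26) = 19.0233

19.0233


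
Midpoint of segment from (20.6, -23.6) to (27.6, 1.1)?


Mx = (20.6 + 27.6)/2 = 48.2/2 = 24.1000
My = (-23.6 + 1.1)/2 = -22.5/2 = -11.2500

(24.1000, -11.2500)


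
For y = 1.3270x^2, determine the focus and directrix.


a = 1.3270
1/(4a) = 0.1884
Focus = (0, 0.1884)
Directrix: y = -0.1884

Focus = (0, 0.1884), Directrix: y = -0.1884


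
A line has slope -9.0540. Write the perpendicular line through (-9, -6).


Perpendicular slope = -1/m1 = -1/(-9.0540) = 0.1104
b2 = y0 - m2*x0 = -6 - 9/(-9.0540) = -6 + 0.9940 = -5.0060

y = 0.1104x - 5.0060


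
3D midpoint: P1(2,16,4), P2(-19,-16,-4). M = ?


Mx = (2- 19)/2 = -8.5000
My = (16- 16)/2 = 0
Mz = (4- 4)/2 = 0

M = (-8.5000, 0, 0)


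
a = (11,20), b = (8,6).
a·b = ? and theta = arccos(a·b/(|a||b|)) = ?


a·b = 11*8 + 20*6 = 88 + 120 = 208
|a| = sqrt(121+400) = 22.8254
|b| = sqrt(64+36) = 10.0000
cos(theta) = 208/(sqrt(521)*sqrt(100)) = 208/sqrt(52100) = 0.911265
theta = arccos(208/sqrt(52100)) = 24.3193 degrees

a·b = 208, theta = 24.3193 deg


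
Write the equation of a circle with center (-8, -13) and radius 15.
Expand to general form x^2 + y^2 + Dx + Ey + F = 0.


(x+ 8)^2 + (y+ 13)^2 = 15^2
D = -2h = 16, E = -2k = 26
F = h^2+k^2-r^2 = 64+169-225 = 8

x^2 + y^2 + 16x + 26y + 8 = 0


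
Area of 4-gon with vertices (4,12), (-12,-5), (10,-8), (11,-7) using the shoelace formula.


sum(xi*y_{i+1}) = 4*(-5) - 12*(-8) + 10*(-7) + 11*12 = 138
sum(yi*x_{i+1}) = 12*(-12) - 5*10 - 8*11 - 7*4 = -310
Area = |138 + 310|/2 = 448/2 = 224.0000

224.0000 sq units


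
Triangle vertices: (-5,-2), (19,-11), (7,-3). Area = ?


-5*(-11+ 3) = 40
19*(-3+ 2) = -19
7*(-2+ 11) = 63
sum = 84
Area = |84|/2 = 42.0000

42.0000 sq units


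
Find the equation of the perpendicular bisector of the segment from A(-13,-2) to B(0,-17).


Midpoint = (-6.5, -9.5)
Slope of AB = dy/dx = -15/13 = -1.1538
Perp slope = -dx/dy = 13/15 = 0.8667
b = My - (perp slope)*Mx = -9.5 + (13*(-6.5))/(-15) = -9.5 + 5.6333 = -3.8667

y = 0.8667x - 3.8667


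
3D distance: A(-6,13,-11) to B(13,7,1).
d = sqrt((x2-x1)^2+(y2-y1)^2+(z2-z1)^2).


dx=19, dy=-6, dz=12
d = sqrt(361+36+144) = sqrt(541) = 23.2594

23.2594


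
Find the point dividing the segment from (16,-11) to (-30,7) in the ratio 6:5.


Px = (6*(-30) + 5*16)/11 = -100/11 = -9.0909
Py = (6*7 + 5*(-11))/11 = -13/11 = -1.1818

P = (-9.0909, -1.1818)


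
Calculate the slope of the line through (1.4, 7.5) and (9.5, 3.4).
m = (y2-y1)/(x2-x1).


dy = 3.4 - 7.5 = -4.1
dx = 9.5 - 1.4 = 8.1
m = -4.1/8.1 = -0.5062

m = -0.5062


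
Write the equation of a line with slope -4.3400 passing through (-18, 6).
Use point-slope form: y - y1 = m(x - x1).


y - 6 = -4.3400(x + 18)
y = -4.3400x + 6 + 4.3400*(-18)
y = -4.3400x - 72.1200

y = -4.3400x - 72.1200


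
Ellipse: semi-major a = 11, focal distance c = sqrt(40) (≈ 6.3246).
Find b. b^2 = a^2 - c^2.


b^2 = 11^2 - (sqrt(40))^2 = 121 - 40 = 81
b = sqrt(81) = 9

b = 9


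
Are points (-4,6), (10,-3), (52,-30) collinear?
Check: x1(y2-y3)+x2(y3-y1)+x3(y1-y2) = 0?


-4*(-3+ 30) + 10*(-30-6) + 52*(6+ 3)
= -108 - 360 + 468 = 0

Yes, collinear (determinant = 0)


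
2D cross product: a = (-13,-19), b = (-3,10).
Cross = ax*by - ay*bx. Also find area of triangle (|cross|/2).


cross = -13*10 + 19*(-3) = -130 - 57 = -187
Triangle area = |-187|/2 = 187/2 = 93.5000

cross = -187, triangle area = 93.5000


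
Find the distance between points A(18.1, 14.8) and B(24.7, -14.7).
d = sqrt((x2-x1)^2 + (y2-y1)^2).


dx = 24.7 - 18.1 = 6.6
dy = -14.7 - 14.8 = -29.5
d = sqrt(43.56 + 870.25) = sqrt(913.81) = 30.2293

30.2293


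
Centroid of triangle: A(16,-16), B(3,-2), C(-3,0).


Gx = (16+3- 3)/3 = 16/3 = 5.3333
Gy = (-16- 2+0)/3 = -18/3 = -6.0000

G = (5.3333, -6.0000)


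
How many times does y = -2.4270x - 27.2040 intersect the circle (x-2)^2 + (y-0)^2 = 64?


Substitute y = -2.4270x - 27.2040: (x-2)^2 + (-2.4270x- 27.2040-0)^2 = 64
Expand to Ax^2 + Bx + C = 0, where b-k = -27.204
A = 1+m^2 = 6.890329
B = 2(m(b-k) - h) = 2(-2.4270*(-27.204) - 2) = 128.048216
C = h^2 + (b-k)^2 - r^2 = 4 + 740.057616 - 64 = 680.057616
disc = B^2-4AC = 16396.3456 - 18743.2829 = -2346.9373
disc < 0

0 intersection points


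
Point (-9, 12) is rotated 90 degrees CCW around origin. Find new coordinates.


cos(90) = 0, sin(90) = 1
x' = -9*0 - 12*1 = -12
y' = -9*1 + 12*0 = -9

(-12, -9)


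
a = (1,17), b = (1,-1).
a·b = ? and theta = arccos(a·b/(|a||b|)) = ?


a·b = 1*1 + 17*(-1) = 1 - 17 = -16
|a| = sqrt(1+289) = 17.0294
|b| = sqrt(1+1) = 1.4142
cos(theta) = -16/(sqrt(290)*sqrt(2)) = -16/sqrt(580) = -0.664364
theta = arccos(-16/sqrt(580)) = 131.6335 degrees

a·b = -16, theta = 131.6335 deg


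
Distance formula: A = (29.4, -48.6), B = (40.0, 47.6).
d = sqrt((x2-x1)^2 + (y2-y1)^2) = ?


dx = 40.0 - 29.4 = 10.6
dy = 47.6 + 48.6 = 96.2
d = sqrt(112.36 + 9254.44) = sqrt(9366.8) = 96.7822

96.7822


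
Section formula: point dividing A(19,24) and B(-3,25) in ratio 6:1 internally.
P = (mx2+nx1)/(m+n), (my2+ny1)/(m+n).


Px = (6*(-3) + 1*19)/7 = 1/7 = 0.1429
Py = (6*25 + 1*24)/7 = 174/7 = 24.8571

P = (0.1429, 24.8571)


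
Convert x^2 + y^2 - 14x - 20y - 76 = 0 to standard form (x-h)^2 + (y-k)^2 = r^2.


h = -D/2 = 14/2 = 7
k = -E/2 = 20/2 = 10
r^2 = h^2 + k^2 - F = 49 + 100 + 76 = 225
r = 15

Center (7, 10), radius = 15


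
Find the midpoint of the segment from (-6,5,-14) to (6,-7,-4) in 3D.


Mx = (-6+6)/2 = 0
My = (5- 7)/2 = -1.0000
Mz = (-14- 4)/2 = -9.0000

M = (0, -1.0000, -9.0000)


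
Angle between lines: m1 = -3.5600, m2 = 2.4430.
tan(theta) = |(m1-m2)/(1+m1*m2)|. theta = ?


m1-m2 = -6.003
1+m1*m2 = -7.69708
tan(theta) = |-6.003/(-7.69708)| = 0.779906
theta = arctan(|-6.003/(-7.69708)|) = 37.9509 degrees (acute angle)

37.9509 degrees


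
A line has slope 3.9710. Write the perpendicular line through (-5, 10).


Perpendicular slope = -1/m1 = -1/3.9710 = -0.2518
b2 = y0 - m2*x0 = 10 - 5/3.9710 = 10 - 1.2591 = 8.7409

y = -0.2518x + 8.7409


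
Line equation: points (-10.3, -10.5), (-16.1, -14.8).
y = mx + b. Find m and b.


m = (-4.3)/(-5.8) = 0.7414
b = y1 - m*x1 = -10.5 - (-4.3*(-10.3))/(-5.8) = -10.5 + 7.6362 = -2.8638

y = 0.7414x - 2.8638


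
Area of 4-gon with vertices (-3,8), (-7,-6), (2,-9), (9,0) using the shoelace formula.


sum(xi*y_{i+1}) = -3*(-6) - 7*(-9) + 2*0 + 9*8 = 153
sum(yi*x_{i+1}) = 8*(-7) - 6*2 - 9*9 + 0*(-3) = -149
Area = |153 + 149|/2 = 302/2 = 151.0000

151.0000 sq units


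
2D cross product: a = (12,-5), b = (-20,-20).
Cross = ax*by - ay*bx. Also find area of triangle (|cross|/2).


cross = 12*(-20) + 5*(-20) = -240 - 100 = -340
Triangle area = |-340|/2 = 340/2 = 170.0000

cross = -340, triangle area = 170.0000


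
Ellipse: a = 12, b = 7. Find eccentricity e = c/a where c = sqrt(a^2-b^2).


c = sqrt(144-49) = sqrt(95) = 9.7468
e = c/a = sqrt(95)/12 = 0.8122

e = 0.8122


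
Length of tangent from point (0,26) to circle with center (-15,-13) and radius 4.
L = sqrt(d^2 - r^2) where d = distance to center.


d = sqrt((0+ 15)^2 + (26+ 13)^2) = sqrt(225+1521) = 41.7852
L = sqrt(1746.0000 - 16) = sqrt(1730.0000) = 41.5933

41.5933


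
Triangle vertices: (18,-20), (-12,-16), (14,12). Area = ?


18*(-16-12) = -504
-12*(12+ 20) = -384
14*(-20+ 16) = -56
sum = -944
Area = |-944|/2 = 472.0000

472.0000 sq units


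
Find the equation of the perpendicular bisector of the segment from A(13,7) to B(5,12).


Midpoint = (9, 9.5)
Slope of AB = dy/dx = 5/(-8) = -0.6250
Perp slope = -dx/dy = 8/5 = 1.6000
b = My - (perp slope)*Mx = 9.5 + (-8*9)/5 = 9.5 - 14.4000 = -4.9000

y = 1.6000x - 4.9000


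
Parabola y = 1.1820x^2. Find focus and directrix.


a = 1.1820
1/(4a) = 0.2115
Focus = (0, 0.2115)
Directrix: y = -0.2115

Focus = (0, 0.2115), Directrix: y = -0.2115


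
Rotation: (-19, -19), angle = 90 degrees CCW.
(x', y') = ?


cos(90) = 0, sin(90) = 1
x' = -19*0 + 19*1 = 19
y' = -19*1 - 19*0 = -19

(19, -19)


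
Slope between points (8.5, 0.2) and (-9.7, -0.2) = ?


dy = -0.2 - 0.2 = -0.4
dx = -9.7 - 8.5 = -18.2
m = -0.4/(-18.2) = 0.0220

m = 0.0220


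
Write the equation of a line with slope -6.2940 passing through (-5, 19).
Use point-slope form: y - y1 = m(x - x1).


y - 19 = -6.2940(x + 5)
y = -6.2940x + 19 + 6.2940*(-5)
y = -6.2940x - 12.4700

y = -6.2940x - 12.4700


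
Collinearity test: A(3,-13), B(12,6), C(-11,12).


3*(6-12) + 12*(12+ 13) - 11*(-13-6)
= -18 + 300 + 209 = 491

No, not collinear (determinant = 491)


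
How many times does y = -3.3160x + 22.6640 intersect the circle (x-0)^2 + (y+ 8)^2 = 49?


Substitute y = -3.3160x + 22.6640: (x-0)^2 + (-3.3160x+22.6640+ 8)^2 = 49
Expand to Ax^2 + Bx + C = 0, where b-k = 30.664
A = 1+m^2 = 11.995856
B = 2(m(b-k) - h) = 2(-3.3160*30.664 - 0) = -203.363648
C = h^2 + (b-k)^2 - r^2 = 0 + 940.280896 - 49 = 891.280896
disc = B^2-4AC = 41356.7733 - 42766.7091 = -1409.9358
disc < 0

0 intersection points


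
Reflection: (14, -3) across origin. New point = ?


Reflection rule for origin: (-x, -y)
(14, -3) -> (-14, 3)

(-14, 3)


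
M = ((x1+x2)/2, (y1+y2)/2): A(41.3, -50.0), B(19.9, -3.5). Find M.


Mx = (41.3 + 19.9)/2 = 61.2/2 = 30.6000
My = (-50.0 - 3.5)/2 = -53.5/2 = -26.7500

(30.6000, -26.7500)


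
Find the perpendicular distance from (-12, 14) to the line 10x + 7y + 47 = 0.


|10*(-12) + 7*14 + 47| = |25| = 25
sqrt(100 + 49) = sqrt(149) = 12.2066
d = 25/sqrt(149) = 2.0481

2.0481


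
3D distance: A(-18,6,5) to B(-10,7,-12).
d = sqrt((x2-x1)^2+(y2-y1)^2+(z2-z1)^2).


dx=8, dy=1, dz=-17
d = sqrt(64+1+289) = sqrt(354) = 18.8149

18.8149


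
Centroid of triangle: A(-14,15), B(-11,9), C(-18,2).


Gx = (-14- 11- 18)/3 = -43/3 = -14.3333
Gy = (15+9+2)/3 = 26/3 = 8.6667

G = (-14.3333, 8.6667)


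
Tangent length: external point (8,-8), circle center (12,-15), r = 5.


d = sqrt((8-12)^2 + (-8+ 15)^2) = sqrt(16+49) = 8.0623
L = sqrt(65.0000 - 25) = sqrt(40.0000) = 6.3246

6.3246


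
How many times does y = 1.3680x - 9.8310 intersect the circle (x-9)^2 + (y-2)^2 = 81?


Substitute y = 1.3680x - 9.8310: (x-9)^2 + (1.3680x- 9.8310-2)^2 = 81
Expand to Ax^2 + Bx + C = 0, where b-k = -11.831
A = 1+m^2 = 2.871424
B = 2(m(b-k) - h) = 2(1.3680*(-11.831) - 9) = -50.369616
C = h^2 + (b-k)^2 - r^2 = 81 + 139.972561 - 81 = 139.972561
disc = B^2-4AC = 2537.0982 - 1607.6823 = 929.4159
disc > 0

2 intersection points


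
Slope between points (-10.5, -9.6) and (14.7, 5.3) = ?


dy = 5.3 + 9.6 = 14.9
dx = 14.7 + 10.5 = 25.2
m = 14.9/25.2 = 0.5913

m = 0.5913


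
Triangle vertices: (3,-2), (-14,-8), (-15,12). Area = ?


3*(-8-12) = -60
-14*(12+ 2) = -196
-15*(-2+ 8) = -90
sum = -346
Area = |-346|/2 = 173.0000

173.0000 sq units


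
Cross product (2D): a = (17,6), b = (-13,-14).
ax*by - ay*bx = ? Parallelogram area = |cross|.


cross = 17*(-14) - 6*(-13) = -238 + 78 = -160
Parallelogram area = |-160| = 160

cross = -160, parallelogram area = 160


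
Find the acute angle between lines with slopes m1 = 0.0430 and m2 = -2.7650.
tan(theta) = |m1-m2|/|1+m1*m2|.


m1-m2 = 2.808
1+m1*m2 = 0.881105
tan(theta) = |2.808/0.881105| = 3.186907
theta = arctan(|2.808/0.881105|) = 72.5790 degrees (acute angle)

72.5790 degrees


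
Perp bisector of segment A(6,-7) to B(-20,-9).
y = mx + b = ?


Midpoint = (-7, -8)
Slope of AB = dy/dx = -2/(-26) = 0.0769
Perp slope = -dx/dy = -26/2 = -13.0000
b = My - (perp slope)*Mx = -8 + (-26*(-7))/(-2) = -8 - 91.0000 = -99.0000

y = -13.0000x - 99.0000


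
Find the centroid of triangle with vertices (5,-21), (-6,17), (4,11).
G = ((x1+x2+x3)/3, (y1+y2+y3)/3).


Gx = (5- 6+4)/3 = 3/3 = 1.0000
Gy = (-21+17+11)/3 = 7/3 = 2.3333

G = (1.0000, 2.3333)


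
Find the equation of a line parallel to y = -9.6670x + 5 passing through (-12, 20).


Parallel lines have equal slopes.
m2 = -9.6670
b2 = 20 + 9.6670*(-12) = -96.0040

y = -9.6670x - 96.0040


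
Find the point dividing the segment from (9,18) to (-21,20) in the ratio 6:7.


Px = (6*(-21) + 7*9)/13 = -63/13 = -4.8462
Py = (6*20 + 7*18)/13 = 246/13 = 18.9231

P = (-4.8462, 18.9231)


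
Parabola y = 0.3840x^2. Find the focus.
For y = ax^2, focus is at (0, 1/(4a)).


a = 0.3840
4a = 1.5360
focus = (0, 1/1.5360) = (0, 0.6510)

Focus = (0, 0.6510)


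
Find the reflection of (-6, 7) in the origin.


Reflection rule for origin: (-x, -y)
(-6, 7) -> (6, -7)

(6, -7)


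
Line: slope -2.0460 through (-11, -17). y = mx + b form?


y + 17 = -2.0460(x + 11)
y = -2.0460x - 17 + 2.0460*(-11)
y = -2.0460x - 39.5060

y = -2.0460x - 39.5060


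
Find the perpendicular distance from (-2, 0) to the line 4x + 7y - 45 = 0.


|4*(-2) + 7*0 - 45| = |-53| = 53
sqrt(16 + 49) = sqrt(65) = 8.0623
d = 53/sqrt(65) = 6.5738

6.5738


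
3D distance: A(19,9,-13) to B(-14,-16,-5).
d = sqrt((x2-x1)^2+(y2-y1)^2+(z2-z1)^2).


dx=-33, dy=-25, dz=8
d = sqrt(1089+625+64) = sqrt(1778) = 42.1663

42.1663


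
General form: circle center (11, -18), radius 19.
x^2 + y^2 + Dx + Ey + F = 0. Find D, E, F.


(x-11)^2 + (y+ 18)^2 = 19^2
D = -2h = -22, E = -2k = 36
F = h^2+k^2-r^2 = 121+324-361 = 84

D = -22, E = 36, F = 84


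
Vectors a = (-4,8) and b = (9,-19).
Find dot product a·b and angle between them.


a·b = -4*9 + 8*(-19) = -36 - 152 = -188
|a| = sqrt(16+64) = 8.9443
|b| = sqrt(81+361) = 21.0238
cos(theta) = -188/(sqrt(80)*sqrt(442)) = -188/sqrt(35360) = -0.999774
theta = arccos(-188/sqrt(35360)) = 178.7811 degrees

a·b = -188, theta = 178.7811 deg


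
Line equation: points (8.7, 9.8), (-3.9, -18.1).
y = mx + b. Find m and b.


m = (-27.9)/(-12.6) = 2.2143
b = y1 - m*x1 = 9.8 - (-27.9*8.7)/(-12.6) = 9.8 - 19.2643 = -9.4643

y = 2.2143x - 9.4643


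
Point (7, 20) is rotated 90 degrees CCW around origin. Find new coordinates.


cos(90) = 0, sin(90) = 1
x' = 7*0 - 20*1 = -20
y' = 7*1 + 20*0 = 7

(-20, 7)


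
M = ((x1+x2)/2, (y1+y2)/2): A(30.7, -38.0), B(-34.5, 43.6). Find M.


Mx = (30.7 - 34.5)/2 = -3.8/2 = -1.9000
My = (-38.0 + 43.6)/2 = 5.6/2 = 2.8000

(-1.9000, 2.8000)


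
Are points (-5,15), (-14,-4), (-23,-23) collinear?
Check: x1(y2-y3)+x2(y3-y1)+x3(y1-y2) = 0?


-5*(-4+ 23) - 14*(-23-15) - 23*(15+ 4)
= -95 + 532 - 437 = 0

Yes, collinear (determinant = 0)


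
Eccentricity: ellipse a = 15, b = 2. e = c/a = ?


c = sqrt(225-4) = sqrt(221) = 14.8661
e = c/a = sqrt(221)/15 = 0.9911

e = 0.9911


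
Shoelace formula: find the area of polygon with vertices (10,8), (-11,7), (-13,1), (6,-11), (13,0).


sum(xi*y_{i+1}) = 10*7 - 11*1 - 13*(-11) + 6*0 + 13*8 = 306
sum(yi*x_{i+1}) = 8*(-11) + 7*(-13) + 1*6 - 11*13 + 0*10 = -316
Area = |306 + 316|/2 = 622/2 = 311.0000

311.0000 sq units


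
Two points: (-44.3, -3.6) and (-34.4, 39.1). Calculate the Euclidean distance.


dx = -34.4 + 44.3 = 9.9
dy = 39.1 + 3.6 = 42.7
d = sqrt(98.01 + 1823.29) = sqrt(1921.3) = 43.8326

43.8326


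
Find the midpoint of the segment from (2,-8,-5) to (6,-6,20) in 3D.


Mx = (2+6)/2 = 4.0000
My = (-8- 6)/2 = -7.0000
Mz = (-5+20)/2 = 7.5000

M = (4.0000, -7.0000, 7.5000)


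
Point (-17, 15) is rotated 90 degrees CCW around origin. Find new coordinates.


cos(90) = 0, sin(90) = 1
x' = -17*0 - 15*1 = -15
y' = -17*1 + 15*0 = -17

(-15, -17)


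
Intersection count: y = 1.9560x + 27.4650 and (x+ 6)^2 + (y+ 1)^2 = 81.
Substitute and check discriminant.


Substitute y = 1.9560x + 27.4650: (x+ 6)^2 + (1.9560x+27.4650+ 1)^2 = 81
Expand to Ax^2 + Bx + C = 0, where b-k = 28.465
A = 1+m^2 = 4.825936
B = 2(m(b-k) - h) = 2(1.9560*28.465 + 6) = 123.35508
C = h^2 + (b-k)^2 - r^2 = 36 + 810.256225 - 81 = 765.256225
disc = B^2-4AC = 15216.4758 - 14772.3103 = 444.1655
disc > 0

2 intersection points


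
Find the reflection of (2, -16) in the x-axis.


Reflection rule for x-axis: (x, -y)
(2, -16) -> (2, 16)

(2, 16)


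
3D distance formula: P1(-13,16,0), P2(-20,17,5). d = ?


dx=-7, dy=1, dz=5
d = sqrt(49+1+25) = sqrt(75) = 8.6603

8.6603


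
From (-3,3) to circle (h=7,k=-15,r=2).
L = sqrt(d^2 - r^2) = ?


d = sqrt((-3-7)^2 + (3+ 15)^2) = sqrt(100+324) = 20.5913
L = sqrt(424.0000 - 4) = sqrt(420.0000) = 20.4939

20.4939


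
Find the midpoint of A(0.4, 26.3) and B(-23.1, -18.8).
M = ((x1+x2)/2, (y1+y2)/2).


Mx = (0.4 - 23.1)/2 = -22.7/2 = -11.3500
My = (26.3 - 18.8)/2 = 7.5/2 = 3.7500

(-11.3500, 3.7500)


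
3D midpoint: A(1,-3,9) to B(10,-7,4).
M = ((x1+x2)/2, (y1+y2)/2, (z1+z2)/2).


Mx = (1+10)/2 = 5.5000
My = (-3- 7)/2 = -5.0000
Mz = (9+4)/2 = 6.5000

M = (5.5000, -5.0000, 6.5000)


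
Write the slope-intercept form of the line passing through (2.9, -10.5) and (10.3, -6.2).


m = (4.3)/(7.4) = 0.5811
b = y1 - m*x1 = -10.5 - (4.3*2.9)/(7.4) = -10.5 - 1.6851 = -12.1851

y = 0.5811x - 12.1851


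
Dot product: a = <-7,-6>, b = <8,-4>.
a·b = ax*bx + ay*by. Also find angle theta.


a·b = -7*8 - 6*(-4) = -56 + 24 = -32
|a| = sqrt(49+36) = 9.2195
|b| = sqrt(64+16) = 8.9443
cos(theta) = -32/(sqrt(85)*sqrt(80)) = -32/sqrt(6800) = -0.388057
theta = arccos(-32/sqrt(6800)) = 112.8337 degrees

a·b = -32, theta = 112.8337 deg


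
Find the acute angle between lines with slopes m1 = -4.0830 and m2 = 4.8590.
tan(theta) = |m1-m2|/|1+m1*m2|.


m1-m2 = -8.942
1+m1*m2 = -18.839297
tan(theta) = |-8.942/(-18.839297)| = 0.474646
theta = arctan(|-8.942/(-18.839297)|) = 25.3912 degrees (acute angle)

25.3912 degrees


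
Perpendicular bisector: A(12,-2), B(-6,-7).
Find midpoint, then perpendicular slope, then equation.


Midpoint = (3, -4.5)
Slope of AB = dy/dx = -5/(-18) = 0.2778
Perp slope = -dx/dy = -18/5 = -3.6000
b = My - (perp slope)*Mx = -4.5 + (-18*3)/(-5) = -4.5 + 10.8000 = 6.3000

y = -3.6000x + 6.3000


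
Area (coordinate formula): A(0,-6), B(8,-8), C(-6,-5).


0*(-8+ 5) = 0
8*(-5+ 6) = 8
-6*(-6+ 8) = -12
sum = -4
Area = |-4|/2 = 2.0000

2.0000 sq units


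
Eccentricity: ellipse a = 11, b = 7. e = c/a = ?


c = sqrt(121-49) = sqrt(72) = 8.4853
e = c/a = sqrt(72)/11 = 0.7714

e = 0.7714


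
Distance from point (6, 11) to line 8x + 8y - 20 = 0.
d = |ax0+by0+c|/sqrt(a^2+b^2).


|8*6 + 8*11 - 20| = |116| = 116
sqrt(64 + 64) = sqrt(128) = 11.3137
d = 116/sqrt(128) = 10.2530

10.2530


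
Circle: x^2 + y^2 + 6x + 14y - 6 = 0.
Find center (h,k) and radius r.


h = -D/2 = -6/2 = -3
k = -E/2 = -14/2 = -7
r^2 = h^2 + k^2 - F = 9 + 49 + 6 = 64
r = 8

Center (-3, -7), radius = 8


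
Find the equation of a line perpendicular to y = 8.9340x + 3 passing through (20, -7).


Perpendicular slope = -1/m1 = -1/8.9340 = -0.1119
b2 = y0 - m2*x0 = -7 + 20/8.9340 = -7 + 2.2386 = -4.7614

y = -0.1119x - 4.7614


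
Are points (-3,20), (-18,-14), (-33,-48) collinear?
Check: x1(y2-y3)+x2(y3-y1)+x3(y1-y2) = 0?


-3*(-14+ 48) - 18*(-48-20) - 33*(20+ 14)
= -102 + 1224 - 1122 = 0

Yes, collinear (determinant = 0)


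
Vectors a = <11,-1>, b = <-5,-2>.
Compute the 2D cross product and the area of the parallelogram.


cross = 11*(-2) + 1*(-5) = -22 - 5 = -27
Parallelogram area = |-27| = 27

cross = -27, parallelogram area = 27


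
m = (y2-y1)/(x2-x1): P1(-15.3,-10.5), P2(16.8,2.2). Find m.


dy = 2.2 + 10.5 = 12.7
dx = 16.8 + 15.3 = 32.1
m = 12.7/32.1 = 0.3956

m = 0.3956


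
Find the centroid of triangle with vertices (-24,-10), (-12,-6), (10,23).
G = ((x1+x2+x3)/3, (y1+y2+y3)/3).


Gx = (-24- 12+10)/3 = -26/3 = -8.6667
Gy = (-10- 6+23)/3 = 7/3 = 2.3333

G = (-8.6667, 2.3333)


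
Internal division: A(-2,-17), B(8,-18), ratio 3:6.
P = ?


Px = (3*8 + 6*(-2))/9 = 12/9 = 1.3333
Py = (3*(-18) + 6*(-17))/9 = -156/9 = -17.3333

P = (1.3333, -17.3333)


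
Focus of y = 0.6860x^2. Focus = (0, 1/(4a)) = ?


a = 0.6860
4a = 2.7440
focus = (0, 1/2.7440) = (0, 0.3644)

Focus = (0, 0.3644)


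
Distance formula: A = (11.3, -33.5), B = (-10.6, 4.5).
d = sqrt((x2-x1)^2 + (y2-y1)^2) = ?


dx = -10.6 - 11.3 = -21.9
dy = 4.5 + 33.5 = 38.0
d = sqrt(479.61 + 1444.0) = sqrt(1923.61) = 43.8590

43.8590


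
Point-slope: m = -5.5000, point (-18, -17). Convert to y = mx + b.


y + 17 = -5.5000(x + 18)
y = -5.5000x - 17 + 5.5000*(-18)
y = -5.5000x - 116.0000

y = -5.5000x - 116.0000


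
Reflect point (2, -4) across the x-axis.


Reflection rule for x-axis: (x, -y)
(2, -4) -> (2, 4)

(2, 4)


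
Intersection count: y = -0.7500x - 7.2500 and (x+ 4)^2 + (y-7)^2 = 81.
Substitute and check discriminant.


Substitute y = -0.7500x - 7.2500: (x+ 4)^2 + (-0.7500x- 7.2500-7)^2 = 81
Expand to Ax^2 + Bx + C = 0, where b-k = -14.25
A = 1+m^2 = 1.5625
B = 2(m(b-k) - h) = 2(-0.7500*(-14.25) + 4) = 29.375
C = h^2 + (b-k)^2 - r^2 = 16 + 203.0625 - 81 = 138.0625
disc = B^2-4AC = 862.8906 - 862.8906 = 0
disc = 0

1 intersection point (tangent)


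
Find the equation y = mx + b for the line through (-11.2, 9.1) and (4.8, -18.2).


m = (-27.3)/(16.0) = -1.7062
b = y1 - m*x1 = 9.1 - (-27.3*(-11.2))/(16.0) = 9.1 - 19.1100 = -10.0100

y = -1.7062x - 10.0100


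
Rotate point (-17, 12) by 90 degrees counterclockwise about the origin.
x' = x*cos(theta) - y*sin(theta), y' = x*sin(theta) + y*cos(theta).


cos(90) = 0, sin(90) = 1
x' = -17*0 - 12*1 = -12
y' = -17*1 + 12*0 = -17

(-12, -17)


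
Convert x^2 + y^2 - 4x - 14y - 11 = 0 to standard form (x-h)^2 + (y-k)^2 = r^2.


h = -D/2 = 4/2 = 2
k = -E/2 = 14/2 = 7
r^2 = h^2 + k^2 - F = 4 + 49 + 11 = 64
r = 8

Center (2, 7), radius = 8


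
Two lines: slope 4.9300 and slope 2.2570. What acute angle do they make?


m1-m2 = 2.673
1+m1*m2 = 12.12701
tan(theta) = |2.673/12.12701| = 0.220417
theta = arctan(|2.673/12.12701|) = 12.4302 degrees (acute angle)

12.4302 degrees


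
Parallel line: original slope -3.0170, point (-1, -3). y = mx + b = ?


Parallel lines have equal slopes.
m2 = -3.0170
b2 = -3 + 3.0170*(-1) = -6.0170

y = -3.0170x - 6.0170


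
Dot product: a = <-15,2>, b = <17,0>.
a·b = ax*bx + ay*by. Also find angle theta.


a·b = -15*17 + 2*0 = -255 + 0 = -255
|a| = sqrt(225+4) = 15.1327
|b| = sqrt(289+0) = 17.0000
cos(theta) = -255/(sqrt(229)*sqrt(289)) = -255/sqrt(66181) = -0.991228
theta = arccos(-255/sqrt(66181)) = 172.4054 degrees

a·b = -255, theta = 172.4054 deg


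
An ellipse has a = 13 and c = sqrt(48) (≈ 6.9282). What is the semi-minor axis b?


b^2 = 13^2 - (sqrt(48))^2 = 169 - 48 = 121
b = sqrt(121) = 11

b = 11


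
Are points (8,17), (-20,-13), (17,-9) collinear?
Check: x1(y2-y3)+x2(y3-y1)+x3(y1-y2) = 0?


8*(-13+ 9) - 20*(-9-17) + 17*(17+ 13)
= -32 + 520 + 510 = 998

No, not collinear (determinant = 998)


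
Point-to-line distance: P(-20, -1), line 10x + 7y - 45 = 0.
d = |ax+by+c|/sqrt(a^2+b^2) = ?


|10*(-20) + 7*(-1) - 45| = |-252| = 252
sqrt(100 + 49) = sqrt(149) = 12.2066
d = 252/sqrt(149) = 20.6446

20.6446


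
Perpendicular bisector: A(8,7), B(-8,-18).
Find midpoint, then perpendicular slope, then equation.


Midpoint = (0, -5.5)
Slope of AB = dy/dx = -25/(-16) = 1.5625
Perp slope = -dx/dy = -16/25 = -0.6400
b = My - (perp slope)*Mx = -5.5 + (-16*0)/(-25) = -5.5 + 0 = -5.5000

y = -0.6400x - 5.5000


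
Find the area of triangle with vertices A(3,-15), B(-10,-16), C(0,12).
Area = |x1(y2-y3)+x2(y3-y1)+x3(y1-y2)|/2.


3*(-16-12) = -84
-10*(12+ 15) = -270
0*(-15+ 16) = 0
sum = -354
Area = |-354|/2 = 177.0000

177.0000 sq units


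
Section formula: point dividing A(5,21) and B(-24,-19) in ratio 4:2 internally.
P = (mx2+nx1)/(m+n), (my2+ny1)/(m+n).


Px = (4*(-24) + 2*5)/6 = -86/6 = -14.3333
Py = (4*(-19) + 2*21)/6 = -34/6 = -5.6667

P = (-14.3333, -5.6667)


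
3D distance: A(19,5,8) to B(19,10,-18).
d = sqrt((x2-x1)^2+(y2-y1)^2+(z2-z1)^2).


dx=0, dy=5, dz=-26
d = sqrt(0+25+676) = sqrt(701) = 26.4764

26.4764


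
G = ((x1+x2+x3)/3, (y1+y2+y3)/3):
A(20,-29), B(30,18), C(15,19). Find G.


Gx = (20+30+15)/3 = 65/3 = 21.6667
Gy = (-29+18+19)/3 = 8/3 = 2.6667

G = (21.6667, 2.6667)


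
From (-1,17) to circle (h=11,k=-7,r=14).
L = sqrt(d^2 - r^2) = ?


d = sqrt((-1-11)^2 + (17+ 7)^2) = sqrt(144+576) = 26.8328
L = sqrt(720.0000 - 196) = sqrt(524.0000) = 22.8910

22.8910


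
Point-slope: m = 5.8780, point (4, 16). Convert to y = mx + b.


y - 16 = 5.8780(x - 4)
y = 5.8780x + 16 - 5.8780*4
y = 5.8780x - 7.5120

y = 5.8780x - 7.5120


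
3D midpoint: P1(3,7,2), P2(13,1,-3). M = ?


Mx = (3+13)/2 = 8.0000
My = (7+1)/2 = 4.0000
Mz = (2- 3)/2 = -0.5000

M = (8.0000, 4.0000, -0.5000)


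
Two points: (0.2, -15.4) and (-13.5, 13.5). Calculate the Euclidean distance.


dx = -13.5 - 0.2 = -13.7
dy = 13.5 + 15.4 = 28.9
d = sqrt(187.69 + 835.21) = sqrt(1022.9) = 31.9828

31.9828


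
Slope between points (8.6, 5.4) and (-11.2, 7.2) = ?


dy = 7.2 - 5.4 = 1.8
dx = -11.2 - 8.6 = -19.8
m = 1.8/(-19.8) = -0.0909

m = -0.0909


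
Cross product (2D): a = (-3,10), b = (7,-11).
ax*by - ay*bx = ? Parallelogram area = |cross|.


cross = -3*(-11) - 10*7 = 33 - 70 = -37
Parallelogram area = |-37| = 37

cross = -37, parallelogram area = 37


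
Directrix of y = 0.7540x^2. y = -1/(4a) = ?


a = 0.7540
1/(4a) = 0.3316
directrix: y = -0.3316 = -0.3316

y = -0.3316


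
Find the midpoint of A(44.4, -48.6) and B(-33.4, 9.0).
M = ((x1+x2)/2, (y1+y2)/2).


Mx = (44.4 - 33.4)/2 = 11.0/2 = 5.5000
My = (-48.6 + 9.0)/2 = -39.6/2 = -19.8000

(5.5000, -19.8000)


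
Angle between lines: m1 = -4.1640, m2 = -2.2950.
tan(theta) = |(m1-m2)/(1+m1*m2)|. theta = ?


m1-m2 = -1.869
1+m1*m2 = 10.55638
tan(theta) = |-1.869/10.55638| = 0.177049
theta = arctan(|-1.869/10.55638|) = 10.0401 degrees (acute angle)

10.0401 degrees


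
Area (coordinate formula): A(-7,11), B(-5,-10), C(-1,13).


-7*(-10-13) = 161
-5*(13-11) = -10
-1*(11+ 10) = -21
sum = 130
Area = |130|/2 = 65.0000

65.0000 sq units


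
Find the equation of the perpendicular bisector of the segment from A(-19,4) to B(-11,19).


Midpoint = (-15, 11.5)
Slope of AB = dy/dx = 15/8 = 1.8750
Perp slope = -dx/dy = -8/15 = -0.5333
b = My - (perp slope)*Mx = 11.5 + (8*(-15))/15 = 11.5 - 8.0000 = 3.5000

y = -0.5333x + 3.5000


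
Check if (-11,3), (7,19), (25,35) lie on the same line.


-11*(19-35) + 7*(35-3) + 25*(3-19)
= 176 + 224 - 400 = 0

Yes, collinear (determinant = 0)


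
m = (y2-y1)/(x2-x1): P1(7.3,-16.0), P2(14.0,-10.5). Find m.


dy = -10.5 + 16.0 = 5.5
dx = 14.0 - 7.3 = 6.7
m = 5.5/6.7 = 0.8209

m = 0.8209


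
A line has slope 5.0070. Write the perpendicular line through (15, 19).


Perpendicular slope = -1/m1 = -1/5.0070 = -0.1997
b2 = y0 - m2*x0 = 19 + 15/5.0070 = 19 + 2.9958 = 21.9958

y = -0.1997x + 21.9958


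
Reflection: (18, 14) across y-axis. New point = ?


Reflection rule for y-axis: (-x, y)
(18, 14) -> (-18, 14)

(-18, 14)


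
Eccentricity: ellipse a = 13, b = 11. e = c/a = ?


c = sqrt(169-121) = sqrt(48) = 6.9282
e = c/a = sqrt(48)/13 = 0.5329

e = 0.5329


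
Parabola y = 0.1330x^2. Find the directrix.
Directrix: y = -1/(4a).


a = 0.1330
1/(4a) = 1.8797
directrix: y = -1.8797 = -1.8797

y = -1.8797


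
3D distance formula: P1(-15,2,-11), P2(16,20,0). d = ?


dx=31, dy=18, dz=11
d = sqrt(961+324+121) = sqrt(1406) = 37.4967

37.4967


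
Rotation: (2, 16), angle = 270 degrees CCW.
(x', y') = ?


cos(270) = 0, sin(270) = -1
x' = 2*0 - 16*(-1) = 16
y' = 2*(-1) + 16*0 = -2

(16, -2)


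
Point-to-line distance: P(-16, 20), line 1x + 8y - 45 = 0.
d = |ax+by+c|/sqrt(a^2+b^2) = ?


|1*(-16) + 8*20 - 45| = |99| = 99
sqrt(1 + 64) = sqrt(65) = 8.0623
d = 99/sqrt(65) = 12.2794

12.2794


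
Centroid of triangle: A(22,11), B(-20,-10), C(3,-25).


Gx = (22- 20+3)/3 = 5/3 = 1.6667
Gy = (11- 10- 25)/3 = -24/3 = -8.0000

G = (1.6667, -8.0000)


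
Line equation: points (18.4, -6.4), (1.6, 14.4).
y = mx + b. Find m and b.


m = (20.8)/(-16.8) = -1.2381
b = y1 - m*x1 = -6.4 - (20.8*18.4)/(-16.8) = -6.4 + 22.7810 = 16.3810

y = -1.2381x + 16.3810


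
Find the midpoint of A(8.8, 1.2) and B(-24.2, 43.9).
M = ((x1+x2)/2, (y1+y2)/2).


Mx = (8.8 - 24.2)/2 = -15.4/2 = -7.7000
My = (1.2 + 43.9)/2 = 45.1/2 = 22.5500

(-7.7000, 22.5500)


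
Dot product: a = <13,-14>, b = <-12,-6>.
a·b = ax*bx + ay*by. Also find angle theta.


a·b = 13*(-12) - 14*(-6) = -156 + 84 = -72
|a| = sqrt(169+196) = 19.1050
|b| = sqrt(144+36) = 13.4164
cos(theta) = -72/(sqrt(365)*sqrt(180)) = -72/sqrt(65700) = -0.280899
theta = arccos(-72/sqrt(65700)) = 106.3139 degrees

a·b = -72, theta = 106.3139 deg


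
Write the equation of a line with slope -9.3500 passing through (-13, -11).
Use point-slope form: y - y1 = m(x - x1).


y + 11 = -9.3500(x + 13)
y = -9.3500x - 11 + 9.3500*(-13)
y = -9.3500x - 132.5500

y = -9.3500x - 132.5500


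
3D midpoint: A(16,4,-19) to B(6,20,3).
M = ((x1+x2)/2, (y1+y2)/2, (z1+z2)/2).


Mx = (16+6)/2 = 11.0000
My = (4+20)/2 = 12.0000
Mz = (-19+3)/2 = -8.0000

M = (11.0000, 12.0000, -8.0000)


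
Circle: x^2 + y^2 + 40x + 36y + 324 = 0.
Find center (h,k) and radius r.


h = -D/2 = -40/2 = -20
k = -E/2 = -36/2 = -18
r^2 = h^2 + k^2 - F = 400 + 324 - 324 = 400
r = 20

Center (-20, -18), radius = 20


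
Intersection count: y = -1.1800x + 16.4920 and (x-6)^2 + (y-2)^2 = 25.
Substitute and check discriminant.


Substitute y = -1.1800x + 16.4920: (x-6)^2 + (-1.1800x+16.4920-2)^2 = 25
Expand to Ax^2 + Bx + C = 0, where b-k = 14.492
A = 1+m^2 = 2.3924
B = 2(m(b-k) - h) = 2(-1.1800*14.492 - 6) = -46.20112
C = h^2 + (b-k)^2 - r^2 = 36 + 210.018064 - 25 = 221.018064
disc = B^2-4AC = 2134.5435 - 2115.0545 = 19.4890
disc > 0

2 intersection points


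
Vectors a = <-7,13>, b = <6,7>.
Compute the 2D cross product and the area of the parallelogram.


cross = -7*7 - 13*6 = -49 - 78 = -127
Parallelogram area = |-127| = 127

cross = -127, parallelogram area = 127


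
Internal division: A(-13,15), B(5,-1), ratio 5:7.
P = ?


Px = (5*5 + 7*(-13))/12 = -66/12 = -5.5000
Py = (5*(-1) + 7*15)/12 = 100/12 = 8.3333

P = (-5.5000, 8.3333)


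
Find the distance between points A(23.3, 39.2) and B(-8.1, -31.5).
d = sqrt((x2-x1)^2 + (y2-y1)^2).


dx = -8.1 - 23.3 = -31.4
dy = -31.5 - 39.2 = -70.7
d = sqrt(985.96 + 4998.49) = sqrt(5984.45) = 77.3592

77.3592


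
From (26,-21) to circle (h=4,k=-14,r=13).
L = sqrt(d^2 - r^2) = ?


d = sqrt((26-4)^2 + (-21+ 14)^2) = sqrt(484+49) = 23.0868
L = sqrt(533.0000 - 169) = sqrt(364.0000) = 19.0788

19.0788


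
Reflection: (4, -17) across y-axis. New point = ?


Reflection rule for y-axis: (-x, y)
(4, -17) -> (-4, -17)

(-4, -17)


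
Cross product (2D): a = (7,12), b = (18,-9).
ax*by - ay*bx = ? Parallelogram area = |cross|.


cross = 7*(-9) - 12*18 = -63 - 216 = -279
Parallelogram area = |-279| = 279

cross = -279, parallelogram area = 279


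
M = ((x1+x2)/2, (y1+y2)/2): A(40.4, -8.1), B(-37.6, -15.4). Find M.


Mx = (40.4 - 37.6)/2 = 2.8/2 = 1.4000
My = (-8.1 - 15.4)/2 = -23.5/2 = -11.7500

(1.4000, -11.7500)


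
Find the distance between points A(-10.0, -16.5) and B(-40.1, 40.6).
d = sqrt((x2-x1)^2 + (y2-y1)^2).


dx = -40.1 + 10.0 = -30.1
dy = 40.6 + 16.5 = 57.1
d = sqrt(906.01 + 3260.41) = sqrt(4166.42) = 64.5478

64.5478


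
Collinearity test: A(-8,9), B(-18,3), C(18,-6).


-8*(3+ 6) - 18*(-6-9) + 18*(9-3)
= -72 + 270 + 108 = 306

No, not collinear (determinant = 306)


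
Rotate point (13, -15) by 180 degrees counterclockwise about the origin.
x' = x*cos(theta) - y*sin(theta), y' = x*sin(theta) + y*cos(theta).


cos(180) = -1, sin(180) = 0
x' = 13*(-1) + 15*0 = -13
y' = 13*0 - 15*(-1) = 15

(-13, 15)


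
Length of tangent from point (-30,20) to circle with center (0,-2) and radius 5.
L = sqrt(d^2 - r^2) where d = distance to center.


d = sqrt((-30-0)^2 + (20+ 2)^2) = sqrt(900+484) = 37.2022
L = sqrt(1384.0000 - 25) = sqrt(1359.0000) = 36.8646

36.8646


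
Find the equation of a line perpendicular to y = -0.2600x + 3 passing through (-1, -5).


Perpendicular slope = -1/m1 = -1/(-0.2600) = 3.8462
b2 = y0 - m2*x0 = -5 - 1/(-0.2600) = -5 + 3.8462 = -1.1538

y = 3.8462x - 1.1538


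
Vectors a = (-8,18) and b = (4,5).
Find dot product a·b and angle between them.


a·b = -8*4 + 18*5 = -32 + 90 = 58
|a| = sqrt(64+324) = 19.6977
|b| = sqrt(16+25) = 6.4031
cos(theta) = 58/(sqrt(388)*sqrt(41)) = 58/sqrt(15908) = 0.459854
theta = arccos(58/sqrt(15908)) = 62.6223 degrees

a·b = 58, theta = 62.6223 deg


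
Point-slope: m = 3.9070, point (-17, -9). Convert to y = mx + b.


y + 9 = 3.9070(x + 17)
y = 3.9070x - 9 - 3.9070*(-17)
y = 3.9070x + 57.4190

y = 3.9070x + 57.4190


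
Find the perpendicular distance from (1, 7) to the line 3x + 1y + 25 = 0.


|3*1 + 1*7 + 25| = |35| = 35
sqrt(9 + 1) = sqrt(10) = 3.1623
d = 35/sqrt(10) = 11.0680

11.0680


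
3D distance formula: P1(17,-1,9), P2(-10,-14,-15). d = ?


dx=-27, dy=-13, dz=-24
d = sqrt(729+169+576) = sqrt(1474) = 38.3927

38.3927


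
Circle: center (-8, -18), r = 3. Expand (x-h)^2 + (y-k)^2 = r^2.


(x+ 8)^2 + (y+ 18)^2 = 3^2
D = -2h = 16, E = -2k = 36
F = h^2+k^2-r^2 = 64+324-9 = 379

x^2 + y^2 + 16x + 36y + 379 = 0


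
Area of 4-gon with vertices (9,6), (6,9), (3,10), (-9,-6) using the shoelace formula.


sum(xi*y_{i+1}) = 9*9 + 6*10 + 3*(-6) - 9*6 = 69
sum(yi*x_{i+1}) = 6*6 + 9*3 + 10*(-9) - 6*9 = -81
Area = |69 + 81|/2 = 150/2 = 75.0000

75.0000 sq units
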